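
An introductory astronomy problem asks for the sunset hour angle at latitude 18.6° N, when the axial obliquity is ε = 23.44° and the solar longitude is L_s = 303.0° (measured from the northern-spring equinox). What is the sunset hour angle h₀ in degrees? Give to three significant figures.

Solar declination: sin δ = sin ε · sin L_s = sin 23.44° × sin 303.0° = -0.33361, so δ = -19.488°.
cos h₀ = −tan ϕ · tan δ = −tan(+18.6°) × tan(-19.488°) = 0.1191, so h₀ = 1.4514 rad = 83.16°.

h₀ = 83.2°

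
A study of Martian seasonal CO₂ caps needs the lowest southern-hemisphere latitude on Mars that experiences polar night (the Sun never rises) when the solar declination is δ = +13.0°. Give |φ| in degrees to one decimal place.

Polar night requires cos H₀ = −tan φ tan δ ≥ 1, i.e. tan φ tan δ ≤ −1.
The boundary is |tan φ| · |tan δ| = 1, so |φ| = 90° − |δ| = 90° − 13.0° = 77.0° in the southern hemisphere.

|φ| = 77.0°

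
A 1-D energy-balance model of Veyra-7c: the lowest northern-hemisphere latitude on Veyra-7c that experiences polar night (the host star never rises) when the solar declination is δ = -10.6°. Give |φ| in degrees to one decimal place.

|φ| = 79.4°

Polar night requires cos H₀ = −tan φ tan δ ≥ 1, i.e. tan φ tan δ ≤ −1.
The boundary is |tan φ| · |tan δ| = 1, so |φ| = 90° − |δ| = 90° − 10.6° = 79.4° in the northern hemisphere.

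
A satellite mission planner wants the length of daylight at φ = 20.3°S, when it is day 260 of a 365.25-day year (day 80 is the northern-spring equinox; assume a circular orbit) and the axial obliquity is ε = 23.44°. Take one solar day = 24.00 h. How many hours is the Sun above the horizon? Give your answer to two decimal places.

11.95 h

Solar longitude: λ_s = 360° × (260 − 80)/365.25 = 177.413°.
sin δ = sin 23.44° × sin 177.413° = 0.01796, so δ = +1.029°.
cos H₀ = −tan φ · tan δ = −tan(-20.3°) × tan(+1.029°) = 0.0066, so H₀ = 1.5642 rad = 89.62°.
Daylight = 2H₀/(2π) × 24.00 h = (1.5642/π) × 24.00 = 11.95 h.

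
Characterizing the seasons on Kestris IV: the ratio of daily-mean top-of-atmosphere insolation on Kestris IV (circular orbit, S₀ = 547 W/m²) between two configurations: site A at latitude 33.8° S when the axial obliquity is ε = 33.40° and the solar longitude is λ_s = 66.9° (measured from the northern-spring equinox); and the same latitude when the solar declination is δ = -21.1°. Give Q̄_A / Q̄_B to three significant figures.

— Configuration A (φ=-33.8°):
Solar declination: sin δ = sin ε · sin λ_s = sin 33.40° × sin 66.9° = 0.50634, so δ = +30.421°.
cos H₀ = −tan(-33.8°) tan(+30.421°) = 0.3931, H₀ = 1.1668 rad.
Bracket: H₀ sin φ sin δ + cos φ cos δ sin H₀ = 1.1668×-0.55630×0.50634 + 0.83098×0.86233×0.91950 = -0.328661 + 0.658894 = 0.330233.
Q̄ = (S₀/π) × [bracket] = (547/π) × 0.330233 = 57.499 W/m².
— Configuration B (φ=-33.8°):
cos H₀ = −tan(-33.8°) tan(-21.100°) = -0.2583, H₀ = 1.8321 rad.
Bracket: H₀ sin φ sin δ + cos φ cos δ sin H₀ = 1.8321×-0.55630×-0.36000 + 0.83098×0.93295×0.96606 = 0.366911 + 0.748950 = 1.115861.
Q̄ = (S₀/π) × [bracket] = (547/π) × 1.115861 = 194.29 W/m².
Ratio Q̄_A / Q̄_B = 57.499 / 194.29 = 0.2959.

Q̄_A / Q̄_B ≈ 0.296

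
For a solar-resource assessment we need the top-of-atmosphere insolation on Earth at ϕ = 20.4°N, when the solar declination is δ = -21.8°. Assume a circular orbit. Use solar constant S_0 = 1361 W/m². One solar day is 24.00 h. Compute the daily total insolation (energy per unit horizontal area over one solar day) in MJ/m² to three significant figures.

cos h₀ = −tan(+20.4°) tan(-21.800°) = 0.1487, h₀ = 1.4215 rad.
Bracket: h₀ sin ϕ sin δ + cos ϕ cos δ sin h₀ = 1.4215×0.34857×-0.37137 + 0.93728×0.92849×0.98888 = -0.184011 + 0.860578 = 0.676567.
Q̄ = (S_0/π) × [bracket] = (1361/π) × 0.676567 = 293.10 W/m².
Daily total = Q̄ × 24.00 h × 3600 s/h = 293.10 × 24.00 × 3600 / 10⁶ = 25.32 MJ/m².

25.3 MJ/m²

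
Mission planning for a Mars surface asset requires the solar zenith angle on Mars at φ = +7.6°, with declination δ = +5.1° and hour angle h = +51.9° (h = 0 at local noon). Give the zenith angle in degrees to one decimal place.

θ_z = 51.6°

cos θ_z = sin φ sin δ + cos φ cos δ cos h = 0.011757 + 0.609194 = 0.620951.
θ_z = arccos(0.620951) = 51.6°.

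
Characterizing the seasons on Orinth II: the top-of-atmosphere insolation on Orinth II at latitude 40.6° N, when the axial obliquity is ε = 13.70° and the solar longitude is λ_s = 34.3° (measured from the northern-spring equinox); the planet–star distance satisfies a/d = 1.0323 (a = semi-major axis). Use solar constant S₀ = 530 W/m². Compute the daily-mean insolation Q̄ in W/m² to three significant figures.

Q̄ ≈ 161 W/m²

Solar declination: sin δ = sin ε · sin λ_s = sin 13.70° × sin 34.3° = 0.13346, so δ = +7.670°.
cos H₀ = −tan(+40.6°) tan(+7.670°) = -0.1154, H₀ = 1.6865 rad.
Bracket: H₀ sin φ sin δ + cos φ cos δ sin H₀ = 1.6865×0.65077×0.13346 + 0.75927×0.99105×0.99332 = 0.146476 + 0.747448 = 0.893924.
Inverse-square distance factor (a/d)² = 1.0323² = 1.065643.
Q̄ = (S₀/π) × 1.065643 × [bracket] = (530/π) × 1.065643 × 0.893924 = 160.7 W/m².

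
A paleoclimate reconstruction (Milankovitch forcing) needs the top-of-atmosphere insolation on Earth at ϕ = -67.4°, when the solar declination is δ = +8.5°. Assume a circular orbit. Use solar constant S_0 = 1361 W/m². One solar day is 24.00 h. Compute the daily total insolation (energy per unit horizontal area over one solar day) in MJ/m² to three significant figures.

cos h₀ = −tan(-67.4°) tan(+8.500°) = 0.3590, h₀ = 1.2036 rad.
Bracket: h₀ sin ϕ sin δ + cos ϕ cos δ sin h₀ = 1.2036×-0.92321×0.14781 + 0.38430×0.98902×0.93332 = -0.164243 + 0.354737 = 0.190494.
Q̄ = (S_0/π) × [bracket] = (1361/π) × 0.190494 = 82.526 W/m².
Daily total = Q̄ × 24.00 h × 3600 s/h = 82.526 × 24.00 × 3600 / 10⁶ = 7.130 MJ/m².

7.13 MJ/m²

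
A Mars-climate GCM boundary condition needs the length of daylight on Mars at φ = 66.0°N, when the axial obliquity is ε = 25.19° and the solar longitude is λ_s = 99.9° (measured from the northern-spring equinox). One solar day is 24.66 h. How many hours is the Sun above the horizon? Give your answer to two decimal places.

Solar declination: sin δ = sin ε · sin λ_s = sin 25.19° × sin 99.9° = 0.41928, so δ = +24.789°.
Sunrise equation: cos H₀ = −tan φ · tan δ = -1.0373 ≤ −1, so the Sun never sets (polar day) and H₀ = π.
Daylight = 2H₀/(2π) × 24.66 h = (3.1416/π) × 24.66 = 24.66 h.

24.66 h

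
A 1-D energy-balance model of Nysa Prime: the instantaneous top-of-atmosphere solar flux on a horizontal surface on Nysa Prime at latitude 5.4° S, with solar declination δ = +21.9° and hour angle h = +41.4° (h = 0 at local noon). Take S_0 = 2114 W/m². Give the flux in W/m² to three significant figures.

1.39e+03 W/m²

cos θ_z = sin ϕ sin δ + cos ϕ cos δ cos h = -0.035101 + 0.692891 = 0.657790.
Flux = S_0 · cos θ_z = 2114 × 0.657790 = 1391 W/m².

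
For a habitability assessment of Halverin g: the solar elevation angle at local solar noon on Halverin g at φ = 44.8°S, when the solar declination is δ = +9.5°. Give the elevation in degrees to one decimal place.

35.7°

At local noon the hour angle is zero, so the zenith angle equals |φ − δ| = |-44.8° − (+9.500°)| = 54.300°.
Elevation = 90° − 54.300° = 35.7°.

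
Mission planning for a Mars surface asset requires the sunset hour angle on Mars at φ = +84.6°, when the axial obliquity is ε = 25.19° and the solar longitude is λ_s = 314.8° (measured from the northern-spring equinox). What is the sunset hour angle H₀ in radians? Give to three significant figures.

Solar declination: sin δ = sin ε · sin λ_s = sin 25.19° × sin 314.8° = -0.30201, so δ = -17.578°.
cos H₀ = −tan φ · tan δ = 3.3514 ≥ 1, so the Sun never rises (polar night) and H₀ = 0.

H₀ = 0.00 rad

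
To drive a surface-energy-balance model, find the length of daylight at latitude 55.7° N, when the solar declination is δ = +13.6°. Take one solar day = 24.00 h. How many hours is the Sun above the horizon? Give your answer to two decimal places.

cos h₀ = −tan ϕ · tan δ = −tan(+55.7°) × tan(+13.600°) = -0.3546, so h₀ = 1.9333 rad = 110.77°.
Daylight = 2h₀/(2π) × 24.00 h = (1.9333/π) × 24.00 = 14.77 h.

14.77 h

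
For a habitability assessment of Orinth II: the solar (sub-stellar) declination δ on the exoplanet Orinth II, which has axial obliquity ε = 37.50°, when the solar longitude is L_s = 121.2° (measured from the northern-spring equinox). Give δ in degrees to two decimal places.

δ = +31.38°

sin δ = sin ε · sin L_s = sin 37.50° × sin 121.2° = 0.520713.
δ = arcsin(0.520713) = +31.38°.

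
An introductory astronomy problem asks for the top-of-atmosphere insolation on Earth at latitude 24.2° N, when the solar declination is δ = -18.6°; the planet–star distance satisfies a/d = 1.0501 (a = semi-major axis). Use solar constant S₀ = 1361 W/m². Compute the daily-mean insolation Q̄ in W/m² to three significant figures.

cos H₀ = −tan(+24.2°) tan(-18.600°) = 0.1512, H₀ = 1.4190 rad.
Bracket: H₀ sin φ sin δ + cos φ cos δ sin H₀ = 1.4190×0.40992×-0.31896 + 0.91212×0.94777×0.98850 = -0.185532 + 0.854538 = 0.669006.
Inverse-square distance factor (a/d)² = 1.0501² = 1.102710.
Q̄ = (S₀/π) × 1.102710 × [bracket] = (1361/π) × 1.102710 × 0.669006 = 319.6 W/m².

Q̄ ≈ 320 W/m²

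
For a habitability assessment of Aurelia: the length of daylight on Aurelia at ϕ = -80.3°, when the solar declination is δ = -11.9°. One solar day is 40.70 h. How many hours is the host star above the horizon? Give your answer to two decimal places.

Sunrise equation: cos h₀ = −tan ϕ · tan δ = -1.2328 ≤ −1, so the host star never sets (polar day) and h₀ = π.
Daylight = 2h₀/(2π) × 40.70 h = (3.1416/π) × 40.70 = 40.70 h.

40.70 h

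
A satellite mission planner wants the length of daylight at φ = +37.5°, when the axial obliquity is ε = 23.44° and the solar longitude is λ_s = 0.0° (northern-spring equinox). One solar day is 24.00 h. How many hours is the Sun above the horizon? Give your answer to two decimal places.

Solar declination: sin δ = sin ε · sin λ_s = sin 23.44° × sin 0.0° = 0.00000, so δ = +0.000°.
cos H₀ = −tan φ · tan δ = −tan(+37.5°) × tan(+0.000°) = -0.0000, so H₀ = 1.5708 rad = 90.00°.
Daylight = 2H₀/(2π) × 24.00 h = (1.5708/π) × 24.00 = 12.00 h.

12.00 h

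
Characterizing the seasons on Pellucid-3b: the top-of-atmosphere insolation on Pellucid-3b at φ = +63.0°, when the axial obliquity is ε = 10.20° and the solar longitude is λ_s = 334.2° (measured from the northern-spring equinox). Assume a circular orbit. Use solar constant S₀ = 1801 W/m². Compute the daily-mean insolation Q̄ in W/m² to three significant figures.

Q̄ ≈ 201 W/m²

Solar declination: sin δ = sin ε · sin λ_s = sin 10.20° × sin 334.2° = -0.07707, so δ = -4.420°.
cos H₀ = −tan(+63.0°) tan(-4.420°) = 0.1517, H₀ = 1.4185 rad.
Bracket: H₀ sin φ sin δ + cos φ cos δ sin H₀ = 1.4185×0.89101×-0.07707 + 0.45399×0.99703×0.98842 = -0.097409 + 0.447400 = 0.349991.
Q̄ = (S₀/π) × [bracket] = (1801/π) × 0.349991 = 200.6 W/m².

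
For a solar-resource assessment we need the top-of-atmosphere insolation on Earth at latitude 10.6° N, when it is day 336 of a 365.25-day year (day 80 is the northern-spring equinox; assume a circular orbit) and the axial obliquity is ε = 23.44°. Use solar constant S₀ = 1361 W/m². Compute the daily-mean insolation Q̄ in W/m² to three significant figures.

Q̄ ≈ 348 W/m²

Solar longitude: λ_s = 360° × (336 − 80)/365.25 = 252.320°.
sin δ = sin 23.44° × sin 252.320° = -0.37900, so δ = -22.272°.
cos H₀ = −tan(+10.6°) tan(-22.272°) = 0.0766, H₀ = 1.4941 rad.
Bracket: H₀ sin φ sin δ + cos φ cos δ sin H₀ = 1.4941×0.18395×-0.37900 + 0.98294×0.92540×0.99706 = -0.104164 + 0.906938 = 0.802774.
Q̄ = (S₀/π) × [bracket] = (1361/π) × 0.802774 = 347.8 W/m².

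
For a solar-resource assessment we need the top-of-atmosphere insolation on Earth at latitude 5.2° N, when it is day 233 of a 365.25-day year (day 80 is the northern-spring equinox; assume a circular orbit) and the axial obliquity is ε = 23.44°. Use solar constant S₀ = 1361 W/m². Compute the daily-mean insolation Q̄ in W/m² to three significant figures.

Solar longitude: λ_s = 360° × (233 − 80)/365.25 = 150.801°.
sin δ = sin 23.44° × sin 150.801° = 0.19406, so δ = +11.190°.
cos H₀ = −tan(+5.2°) tan(+11.190°) = -0.0180, H₀ = 1.5888 rad.
Bracket: H₀ sin φ sin δ + cos φ cos δ sin H₀ = 1.5888×0.09063×0.19406 + 0.99588×0.98099×0.99984 = 0.027943 + 0.976792 = 1.004735.
Q̄ = (S₀/π) × [bracket] = (1361/π) × 1.004735 = 435.3 W/m².

Q̄ ≈ 435 W/m²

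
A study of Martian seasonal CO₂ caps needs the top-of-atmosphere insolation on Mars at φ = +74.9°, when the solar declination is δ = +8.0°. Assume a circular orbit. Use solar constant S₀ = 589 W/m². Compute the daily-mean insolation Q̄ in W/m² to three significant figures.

cos H₀ = −tan(+74.9°) tan(+8.000°) = -0.5209, H₀ = 2.1187 rad.
Bracket: H₀ sin φ sin δ + cos φ cos δ sin H₀ = 2.1187×0.96547×0.13917 + 0.26050×0.99027×0.85364 = 0.284678 + 0.220210 = 0.504888.
Q̄ = (S₀/π) × [bracket] = (589/π) × 0.504888 = 94.66 W/m².

Q̄ ≈ 94.7 W/m²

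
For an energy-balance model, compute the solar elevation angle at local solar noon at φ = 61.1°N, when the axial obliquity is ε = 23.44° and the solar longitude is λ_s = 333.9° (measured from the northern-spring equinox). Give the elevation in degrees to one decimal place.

18.8°

Solar declination: sin δ = sin ε · sin λ_s = sin 23.44° × sin 333.9° = -0.17500, so δ = -10.079°.
At local noon the hour angle is zero, so the zenith angle equals |φ − δ| = |+61.1° − (-10.079°)| = 71.179°.
Elevation = 90° − 71.179° = 18.8°.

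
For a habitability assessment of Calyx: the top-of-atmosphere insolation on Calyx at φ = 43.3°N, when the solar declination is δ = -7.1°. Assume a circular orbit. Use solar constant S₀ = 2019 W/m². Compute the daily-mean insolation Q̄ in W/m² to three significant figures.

Q̄ ≈ 382 W/m²

cos H₀ = −tan(+43.3°) tan(-7.100°) = 0.1174, H₀ = 1.4531 rad.
Bracket: H₀ sin φ sin δ + cos φ cos δ sin H₀ = 1.4531×0.68582×-0.12360 + 0.72777×0.99233×0.99309 = -0.123175 + 0.717198 = 0.594023.
Q̄ = (S₀/π) × [bracket] = (2019/π) × 0.594023 = 381.8 W/m².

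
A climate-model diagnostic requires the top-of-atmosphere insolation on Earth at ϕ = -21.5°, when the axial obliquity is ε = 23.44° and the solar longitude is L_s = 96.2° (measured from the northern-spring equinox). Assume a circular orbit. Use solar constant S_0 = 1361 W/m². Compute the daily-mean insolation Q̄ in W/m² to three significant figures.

Q̄ ≈ 277 W/m²

Solar declination: sin δ = sin ε · sin L_s = sin 23.44° × sin 96.2° = 0.39546, so δ = +23.295°.
cos h₀ = −tan(-21.5°) tan(+23.295°) = 0.1696, h₀ = 1.4004 rad.
Bracket: h₀ sin ϕ sin δ + cos ϕ cos δ sin h₀ = 1.4004×-0.36650×0.39546 + 0.93042×0.91848×0.98551 = -0.202969 + 0.842189 = 0.639220.
Q̄ = (S_0/π) × [bracket] = (1361/π) × 0.639220 = 276.9 W/m².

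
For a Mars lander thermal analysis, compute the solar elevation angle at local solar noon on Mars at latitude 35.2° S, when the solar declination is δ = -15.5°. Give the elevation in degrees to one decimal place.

At local noon the hour angle is zero, so the zenith angle equals |ϕ − δ| = |-35.2° − (-15.500°)| = 19.700°.
Elevation = 90° − 19.700° = 70.3°.

70.3°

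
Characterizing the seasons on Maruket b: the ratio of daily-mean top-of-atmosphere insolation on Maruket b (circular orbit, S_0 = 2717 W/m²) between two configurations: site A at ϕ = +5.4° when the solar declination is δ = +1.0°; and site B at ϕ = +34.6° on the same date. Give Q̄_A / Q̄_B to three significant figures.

Q̄_A / Q̄_B ≈ 1.19

— Configuration A (ϕ=+5.4°):
cos h₀ = −tan(+5.4°) tan(+1.000°) = -0.0016, h₀ = 1.5724 rad.
Bracket: h₀ sin ϕ sin δ + cos ϕ cos δ sin h₀ = 1.5724×0.09411×0.01745 + 0.99556×0.99985×1.00000 = 0.002582 + 0.995411 = 0.997993.
Q̄ = (S_0/π) × [bracket] = (2717/π) × 0.997993 = 863.11 W/m².
— Configuration B (ϕ=+34.6°):
cos h₀ = −tan(+34.6°) tan(+1.000°) = -0.0120, h₀ = 1.5828 rad.
Bracket: h₀ sin ϕ sin δ + cos ϕ cos δ sin h₀ = 1.5828×0.56784×0.01745 + 0.82314×0.99985×0.99993 = 0.015684 + 0.822959 = 0.838643.
Q̄ = (S_0/π) × [bracket] = (2717/π) × 0.838643 = 725.30 W/m².
Ratio Q̄_A / Q̄_B = 863.11 / 725.30 = 1.190.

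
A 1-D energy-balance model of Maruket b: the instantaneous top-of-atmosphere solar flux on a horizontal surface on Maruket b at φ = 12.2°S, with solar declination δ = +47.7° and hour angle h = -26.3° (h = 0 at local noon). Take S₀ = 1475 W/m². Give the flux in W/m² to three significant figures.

639 W/m²

cos θ_z = sin φ sin δ + cos φ cos δ cos h = -0.156302 + 0.589721 = 0.433419.
Flux = S₀ · cos θ_z = 1475 × 0.433419 = 639.3 W/m².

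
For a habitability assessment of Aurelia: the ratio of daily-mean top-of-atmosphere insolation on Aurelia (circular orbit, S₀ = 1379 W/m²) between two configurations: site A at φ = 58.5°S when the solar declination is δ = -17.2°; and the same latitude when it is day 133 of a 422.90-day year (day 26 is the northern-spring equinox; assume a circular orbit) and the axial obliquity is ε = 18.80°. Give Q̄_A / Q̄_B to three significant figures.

— Configuration A (φ=-58.5°):
cos H₀ = −tan(-58.5°) tan(-17.200°) = -0.5051, H₀ = 2.1003 rad.
Bracket: H₀ sin φ sin δ + cos φ cos δ sin H₀ = 2.1003×-0.85264×-0.29571 + 0.52250×0.95528×0.86304 = 0.529557 + 0.430772 = 0.960329.
Q̄ = (S₀/π) × [bracket] = (1379/π) × 0.960329 = 421.54 W/m².
— Configuration B (φ=-58.5°):
Solar longitude: λ_s = 360° × (133 − 26)/422.90 = 91.085°.
sin δ = sin 18.80° × sin 91.085° = 0.32221, so δ = +18.797°.
cos H₀ = −tan(-58.5°) tan(+18.797°) = 0.5554, H₀ = 0.9819 rad.
Bracket: H₀ sin φ sin δ + cos φ cos δ sin H₀ = 0.9819×-0.85264×0.32221 + 0.52250×0.94667×0.83157 = -0.269757 + 0.411324 = 0.141567.
Q̄ = (S₀/π) × [bracket] = (1379/π) × 0.141567 = 62.141 W/m².
Ratio Q̄_A / Q̄_B = 421.54 / 62.141 = 6.784.

Q̄_A / Q̄_B ≈ 6.78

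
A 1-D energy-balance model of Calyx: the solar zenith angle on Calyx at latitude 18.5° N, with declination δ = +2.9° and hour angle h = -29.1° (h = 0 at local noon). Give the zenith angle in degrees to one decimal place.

θ_z = 32.5°

cos θ_z = sin φ sin δ + cos φ cos δ cos h = 0.016053 + 0.827558 = 0.843611.
θ_z = arccos(0.843611) = 32.5°.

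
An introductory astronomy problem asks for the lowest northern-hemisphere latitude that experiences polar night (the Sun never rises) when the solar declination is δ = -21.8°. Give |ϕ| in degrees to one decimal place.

|ϕ| = 68.2°

Polar night requires cos h₀ = −tan ϕ tan δ ≥ 1, i.e. tan ϕ tan δ ≤ −1.
The boundary is |tan ϕ| · |tan δ| = 1, so |ϕ| = 90° − |δ| = 90° − 21.8° = 68.2° in the northern hemisphere.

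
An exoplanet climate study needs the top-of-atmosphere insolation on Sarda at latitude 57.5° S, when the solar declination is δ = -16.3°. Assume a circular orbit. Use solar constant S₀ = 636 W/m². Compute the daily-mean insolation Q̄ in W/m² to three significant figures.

Q̄ ≈ 191 W/m²

cos H₀ = −tan(-57.5°) tan(-16.300°) = -0.4590, H₀ = 2.0477 rad.
Bracket: H₀ sin φ sin δ + cos φ cos δ sin H₀ = 2.0477×-0.84339×-0.28067 + 0.53730×0.95981×0.88843 = 0.484720 + 0.458169 = 0.942889.
Q̄ = (S₀/π) × [bracket] = (636/π) × 0.942889 = 190.9 W/m².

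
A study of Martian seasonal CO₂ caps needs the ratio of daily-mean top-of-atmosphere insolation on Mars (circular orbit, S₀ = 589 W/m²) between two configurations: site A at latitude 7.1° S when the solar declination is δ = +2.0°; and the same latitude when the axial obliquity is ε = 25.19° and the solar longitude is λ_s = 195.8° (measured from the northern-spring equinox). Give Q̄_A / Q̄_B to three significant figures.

— Configuration A (φ=-7.1°):
cos H₀ = −tan(-7.1°) tan(+2.000°) = 0.0043, H₀ = 1.5664 rad.
Bracket: H₀ sin φ sin δ + cos φ cos δ sin H₀ = 1.5664×-0.12360×0.03490 + 0.99233×0.99939×0.99999 = -0.006757 + 0.991715 = 0.984958.
Q̄ = (S₀/π) × [bracket] = (589/π) × 0.984958 = 184.66 W/m².
— Configuration B (φ=-7.1°):
Solar declination: sin δ = sin ε · sin λ_s = sin 25.19° × sin 195.8° = -0.11589, so δ = -6.655°.
cos H₀ = −tan(-7.1°) tan(-6.655°) = -0.0145, H₀ = 1.5853 rad.
Bracket: H₀ sin φ sin δ + cos φ cos δ sin H₀ = 1.5853×-0.12360×-0.11589 + 0.99233×0.99326×0.99989 = 0.022708 + 0.985533 = 1.008241.
Q̄ = (S₀/π) × [bracket] = (589/π) × 1.008241 = 189.03 W/m².
Ratio Q̄_A / Q̄_B = 184.66 / 189.03 = 0.9769.

Q̄_A / Q̄_B ≈ 0.977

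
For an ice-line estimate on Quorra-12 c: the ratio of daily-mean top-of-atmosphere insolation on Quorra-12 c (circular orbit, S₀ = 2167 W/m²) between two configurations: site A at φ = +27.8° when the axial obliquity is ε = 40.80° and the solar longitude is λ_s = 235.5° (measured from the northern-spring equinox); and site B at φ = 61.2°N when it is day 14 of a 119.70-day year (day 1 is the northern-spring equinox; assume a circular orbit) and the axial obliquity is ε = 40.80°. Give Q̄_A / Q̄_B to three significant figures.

— Configuration A (φ=+27.8°):
Solar declination: sin δ = sin ε · sin λ_s = sin 40.80° × sin 235.5° = -0.53850, so δ = -32.582°.
cos H₀ = −tan(+27.8°) tan(-32.582°) = 0.3369, H₀ = 1.2271 rad.
Bracket: H₀ sin φ sin δ + cos φ cos δ sin H₀ = 1.2271×0.46639×-0.53850 + 0.88458×0.84262×0.94152 = -0.308187 + 0.701776 = 0.393589.
Q̄ = (S₀/π) × [bracket] = (2167/π) × 0.393589 = 271.49 W/m².
— Configuration B (φ=+61.2°):
Solar longitude: λ_s = 360° × (14 − 1)/119.70 = 39.098°.
sin δ = sin 40.80° × sin 39.098° = 0.41208, so δ = +24.335°.
cos H₀ = −tan(+61.2°) tan(+24.335°) = -0.8227, H₀ = 2.5369 rad.
Bracket: H₀ sin φ sin δ + cos φ cos δ sin H₀ = 2.5369×0.87631×0.41208 + 0.48175×0.91115×0.56854 = 0.916100 + 0.249559 = 1.165659.
Q̄ = (S₀/π) × [bracket] = (2167/π) × 1.165659 = 804.05 W/m².
Ratio Q̄_A / Q̄_B = 271.49 / 804.05 = 0.3377.

Q̄_A / Q̄_B ≈ 0.338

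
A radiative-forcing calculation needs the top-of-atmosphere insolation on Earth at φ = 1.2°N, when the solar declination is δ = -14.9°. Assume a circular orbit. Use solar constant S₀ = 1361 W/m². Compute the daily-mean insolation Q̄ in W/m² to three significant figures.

cos H₀ = −tan(+1.2°) tan(-14.900°) = 0.0056, H₀ = 1.5652 rad.
Bracket: H₀ sin φ sin δ + cos φ cos δ sin H₀ = 1.5652×0.02094×-0.25713 + 0.99978×0.96638×0.99998 = -0.008428 + 0.966148 = 0.957720.
Q̄ = (S₀/π) × [bracket] = (1361/π) × 0.957720 = 414.9 W/m².

Q̄ ≈ 415 W/m²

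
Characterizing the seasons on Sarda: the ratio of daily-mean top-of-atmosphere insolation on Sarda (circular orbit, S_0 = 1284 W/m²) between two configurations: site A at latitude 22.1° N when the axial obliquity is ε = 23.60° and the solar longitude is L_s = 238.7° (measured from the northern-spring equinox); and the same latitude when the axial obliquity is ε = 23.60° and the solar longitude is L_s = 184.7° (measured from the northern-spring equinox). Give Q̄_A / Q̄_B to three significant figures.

Q̄_A / Q̄_B ≈ 0.748

— Configuration A (ϕ=+22.1°):
Solar declination: sin δ = sin ε · sin L_s = sin 23.60° × sin 238.7° = -0.34208, so δ = -20.004°.
cos h₀ = −tan(+22.1°) tan(-20.004°) = 0.1478, h₀ = 1.4224 rad.
Bracket: h₀ sin ϕ sin δ + cos ϕ cos δ sin h₀ = 1.4224×0.37622×-0.34208 + 0.92653×0.93967×0.98901 = -0.183059 + 0.861064 = 0.678005.
Q̄ = (S_0/π) × [bracket] = (1284/π) × 0.678005 = 277.11 W/m².
— Configuration B (ϕ=+22.1°):
Solar declination: sin δ = sin ε · sin L_s = sin 23.60° × sin 184.7° = -0.03280, so δ = -1.880°.
cos h₀ = −tan(+22.1°) tan(-1.880°) = 0.0133, h₀ = 1.5575 rad.
Bracket: h₀ sin ϕ sin δ + cos ϕ cos δ sin h₀ = 1.5575×0.37622×-0.03280 + 0.92653×0.99946×0.99991 = -0.019220 + 0.925946 = 0.906726.
Q̄ = (S_0/π) × [bracket] = (1284/π) × 0.906726 = 370.59 W/m².
Ratio Q̄_A / Q̄_B = 277.11 / 370.59 = 0.7478.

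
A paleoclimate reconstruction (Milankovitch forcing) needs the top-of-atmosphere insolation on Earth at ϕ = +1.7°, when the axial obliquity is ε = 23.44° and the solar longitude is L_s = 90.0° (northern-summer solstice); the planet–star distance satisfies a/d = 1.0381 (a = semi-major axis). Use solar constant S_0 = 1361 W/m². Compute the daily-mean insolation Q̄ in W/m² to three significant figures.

Q̄ ≈ 437 W/m²

Solar declination: sin δ = sin ε · sin L_s = sin 23.44° × sin 90.0° = 0.39779, so δ = +23.440°.
cos h₀ = −tan(+1.7°) tan(+23.440°) = -0.0129, h₀ = 1.5837 rad.
Bracket: h₀ sin ϕ sin δ + cos ϕ cos δ sin h₀ = 1.5837×0.02967×0.39779 + 0.99956×0.91748×0.99992 = 0.018692 + 0.917003 = 0.935695.
Inverse-square distance factor (a/d)² = 1.0381² = 1.077652.
Q̄ = (S_0/π) × 1.077652 × [bracket] = (1361/π) × 1.077652 × 0.935695 = 436.8 W/m².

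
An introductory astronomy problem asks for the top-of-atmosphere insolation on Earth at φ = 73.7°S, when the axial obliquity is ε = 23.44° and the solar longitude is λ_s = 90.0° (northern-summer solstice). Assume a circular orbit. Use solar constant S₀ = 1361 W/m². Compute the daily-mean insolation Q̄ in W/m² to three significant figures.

Q̄ ≈ 0.00 W/m²

Solar declination: sin δ = sin ε · sin λ_s = sin 23.44° × sin 90.0° = 0.39779, so δ = +23.440°.
cos H₀ = −tan(-73.7°) tan(+23.440°) = 1.4827 ≥ 1 ⇒ polar night, H₀ = 0 and Q̄ = 0.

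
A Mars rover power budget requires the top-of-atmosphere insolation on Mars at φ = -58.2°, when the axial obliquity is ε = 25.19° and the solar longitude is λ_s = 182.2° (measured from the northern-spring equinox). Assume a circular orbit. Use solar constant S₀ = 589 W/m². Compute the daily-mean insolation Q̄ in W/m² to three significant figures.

Q̄ ≈ 103 W/m²

Solar declination: sin δ = sin ε · sin λ_s = sin 25.19° × sin 182.2° = -0.01634, so δ = -0.936°.
cos H₀ = −tan(-58.2°) tan(-0.936°) = -0.0264, H₀ = 1.5972 rad.
Bracket: H₀ sin φ sin δ + cos φ cos δ sin H₀ = 1.5972×-0.84989×-0.01634 + 0.52696×0.99987×0.99965 = 0.022181 + 0.526707 = 0.548888.
Q̄ = (S₀/π) × [bracket] = (589/π) × 0.548888 = 102.9 W/m².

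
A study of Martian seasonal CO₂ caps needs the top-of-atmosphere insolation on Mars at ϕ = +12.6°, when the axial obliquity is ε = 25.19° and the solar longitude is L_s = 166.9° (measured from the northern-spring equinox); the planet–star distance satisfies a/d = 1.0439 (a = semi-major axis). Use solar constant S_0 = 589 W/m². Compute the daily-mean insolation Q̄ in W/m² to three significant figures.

Q̄ ≈ 205 W/m²

Solar declination: sin δ = sin ε · sin L_s = sin 25.19° × sin 166.9° = 0.09647, so δ = +5.536°.
cos h₀ = −tan(+12.6°) tan(+5.536°) = -0.0217, h₀ = 1.5925 rad.
Bracket: h₀ sin ϕ sin δ + cos ϕ cos δ sin h₀ = 1.5925×0.21814×0.09647 + 0.97592×0.99534×0.99977 = 0.033513 + 0.971149 = 1.004662.
Inverse-square distance factor (a/d)² = 1.0439² = 1.089727.
Q̄ = (S_0/π) × 1.089727 × [bracket] = (589/π) × 1.089727 × 1.004662 = 205.3 W/m².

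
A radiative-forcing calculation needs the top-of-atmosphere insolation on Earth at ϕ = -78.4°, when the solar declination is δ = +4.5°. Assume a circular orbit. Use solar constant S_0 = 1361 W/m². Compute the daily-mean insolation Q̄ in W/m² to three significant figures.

Q̄ ≈ 41.0 W/m²

cos h₀ = −tan(-78.4°) tan(+4.500°) = 0.3834, h₀ = 1.1773 rad.
Bracket: h₀ sin ϕ sin δ + cos ϕ cos δ sin h₀ = 1.1773×-0.97958×0.07846 + 0.20108×0.99692×0.92358 = -0.090485 + 0.185141 = 0.094656.
Q̄ = (S_0/π) × [bracket] = (1361/π) × 0.094656 = 41.01 W/m².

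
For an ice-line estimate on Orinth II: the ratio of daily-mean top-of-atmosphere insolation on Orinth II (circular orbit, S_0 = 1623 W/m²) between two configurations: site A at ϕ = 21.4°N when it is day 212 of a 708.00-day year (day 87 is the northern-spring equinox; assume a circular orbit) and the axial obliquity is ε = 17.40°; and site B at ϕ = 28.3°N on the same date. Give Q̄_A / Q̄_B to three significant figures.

Q̄_A / Q̄_B ≈ 0.999

— Configuration A (ϕ=+21.4°):
Solar longitude: L_s = 360° × (212 − 87)/708.00 = 63.559°.
sin δ = sin 17.40° × sin 63.559° = 0.26776, so δ = +15.531°.
cos h₀ = −tan(+21.4°) tan(+15.531°) = -0.1089, h₀ = 1.6799 rad.
Bracket: h₀ sin ϕ sin δ + cos ϕ cos δ sin h₀ = 1.6799×0.36488×0.26776 + 0.93106×0.96349×0.99405 = 0.164127 + 0.891729 = 1.055856.
Q̄ = (S_0/π) × [bracket] = (1623/π) × 1.055856 = 545.47 W/m².
— Configuration B (ϕ=+28.3°):
cos h₀ = −tan(+28.3°) tan(+15.531°) = -0.1496, h₀ = 1.7210 rad.
Bracket: h₀ sin ϕ sin δ + cos ϕ cos δ sin h₀ = 1.7210×0.47409×0.26776 + 0.88048×0.96349×0.98874 = 0.218468 + 0.838781 = 1.057249.
Q̄ = (S_0/π) × [bracket] = (1623/π) × 1.057249 = 546.19 W/m².
Ratio Q̄_A / Q̄_B = 545.47 / 546.19 = 0.9987.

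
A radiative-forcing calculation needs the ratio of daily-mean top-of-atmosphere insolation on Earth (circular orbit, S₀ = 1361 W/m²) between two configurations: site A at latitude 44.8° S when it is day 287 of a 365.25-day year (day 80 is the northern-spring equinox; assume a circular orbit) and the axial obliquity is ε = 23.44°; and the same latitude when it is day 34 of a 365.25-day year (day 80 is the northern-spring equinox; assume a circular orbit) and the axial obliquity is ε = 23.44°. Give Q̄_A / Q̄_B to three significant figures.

— Configuration A (φ=-44.8°):
Solar longitude: λ_s = 360° × (287 − 80)/365.25 = 204.025°.
sin δ = sin 23.44° × sin 204.025° = -0.16195, so δ = -9.320°.
cos H₀ = −tan(-44.8°) tan(-9.320°) = -0.1630, H₀ = 1.7345 rad.
Bracket: H₀ sin φ sin δ + cos φ cos δ sin H₀ = 1.7345×-0.70463×-0.16195 + 0.70957×0.98680×0.98663 = 0.197932 + 0.690842 = 0.888774.
Q̄ = (S₀/π) × [bracket] = (1361/π) × 0.888774 = 385.03 W/m².
— Configuration B (φ=-44.8°):
Solar longitude: λ_s = 360° × (34 − 80)/365.25 = -45.339°, i.e. -45.339° + 360° = 314.661°.
sin δ = sin 23.44° × sin 314.661° = -0.28294, so δ = -16.436°.
cos H₀ = −tan(-44.8°) tan(-16.436°) = -0.2929, H₀ = 1.8681 rad.
Bracket: H₀ sin φ sin δ + cos φ cos δ sin H₀ = 1.8681×-0.70463×-0.28294 + 0.70957×0.95914×0.95613 = 0.372439 + 0.650720 = 1.023159.
Q̄ = (S₀/π) × [bracket] = (1361/π) × 1.023159 = 443.25 W/m².
Ratio Q̄_A / Q̄_B = 385.03 / 443.25 = 0.8687.

Q̄_A / Q̄_B ≈ 0.869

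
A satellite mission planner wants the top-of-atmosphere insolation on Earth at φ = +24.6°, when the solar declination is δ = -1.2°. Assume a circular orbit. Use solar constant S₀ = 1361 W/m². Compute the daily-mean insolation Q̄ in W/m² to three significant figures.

Q̄ ≈ 388 W/m²

cos H₀ = −tan(+24.6°) tan(-1.200°) = 0.0096, H₀ = 1.5612 rad.
Bracket: H₀ sin φ sin δ + cos φ cos δ sin H₀ = 1.5612×0.41628×-0.02094 + 0.90924×0.99978×0.99995 = -0.013609 + 0.908995 = 0.895386.
Q̄ = (S₀/π) × [bracket] = (1361/π) × 0.895386 = 387.9 W/m².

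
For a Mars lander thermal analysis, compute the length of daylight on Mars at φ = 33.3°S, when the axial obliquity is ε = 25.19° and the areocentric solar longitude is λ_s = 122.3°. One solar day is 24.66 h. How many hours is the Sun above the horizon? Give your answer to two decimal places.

10.32 h

sin δ = sin 25.19° × sin 122.3° = 0.35976, so δ = +21.086°.
cos H₀ = −tan φ · tan δ = −tan(-33.3°) × tan(+21.086°) = 0.2533, so H₀ = 1.3147 rad = 75.33°.
Daylight = 2H₀/(2π) × 24.66 h = (1.3147/π) × 24.66 = 10.32 h.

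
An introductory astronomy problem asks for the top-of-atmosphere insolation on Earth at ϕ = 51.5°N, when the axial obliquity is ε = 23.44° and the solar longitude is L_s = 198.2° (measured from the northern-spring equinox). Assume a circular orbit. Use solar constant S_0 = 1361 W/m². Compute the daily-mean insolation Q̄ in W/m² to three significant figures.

Q̄ ≈ 205 W/m²

Solar declination: sin δ = sin ε · sin L_s = sin 23.44° × sin 198.2° = -0.12424, so δ = -7.137°.
cos h₀ = −tan(+51.5°) tan(-7.137°) = 0.1574, h₀ = 1.4127 rad.
Bracket: h₀ sin ϕ sin δ + cos ϕ cos δ sin h₀ = 1.4127×0.78261×-0.12424 + 0.62251×0.99225×0.98753 = -0.137359 + 0.609983 = 0.472624.
Q̄ = (S_0/π) × [bracket] = (1361/π) × 0.472624 = 204.8 W/m².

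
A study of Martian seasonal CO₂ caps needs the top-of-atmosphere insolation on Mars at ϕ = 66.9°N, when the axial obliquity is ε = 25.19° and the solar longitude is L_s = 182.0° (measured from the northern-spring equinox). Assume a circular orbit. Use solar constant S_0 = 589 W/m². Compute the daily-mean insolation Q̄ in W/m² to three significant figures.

Q̄ ≈ 69.6 W/m²

Solar declination: sin δ = sin ε · sin L_s = sin 25.19° × sin 182.0° = -0.01485, so δ = -0.851°.
cos h₀ = −tan(+66.9°) tan(-0.851°) = 0.0348, h₀ = 1.5360 rad.
Bracket: h₀ sin ϕ sin δ + cos ϕ cos δ sin h₀ = 1.5360×0.91982×-0.01485 + 0.39234×0.99989×0.99939 = -0.020981 + 0.392058 = 0.371077.
Q̄ = (S_0/π) × [bracket] = (589/π) × 0.371077 = 69.57 W/m².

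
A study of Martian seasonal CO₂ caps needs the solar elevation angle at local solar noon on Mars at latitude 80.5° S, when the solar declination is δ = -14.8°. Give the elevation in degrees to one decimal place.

At local noon the hour angle is zero, so the zenith angle equals |φ − δ| = |-80.5° − (-14.800°)| = 65.700°.
Elevation = 90° − 65.700° = 24.3°.

24.3°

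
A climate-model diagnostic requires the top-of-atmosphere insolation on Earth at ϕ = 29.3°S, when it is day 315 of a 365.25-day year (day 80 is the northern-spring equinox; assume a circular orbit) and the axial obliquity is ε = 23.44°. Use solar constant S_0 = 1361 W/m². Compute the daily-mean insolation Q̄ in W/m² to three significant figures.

Q̄ ≈ 469 W/m²

Solar longitude: L_s = 360° × (315 − 80)/365.25 = 231.622°.
sin δ = sin 23.44° × sin 231.622° = -0.31184, so δ = -18.170°.
cos h₀ = −tan(-29.3°) tan(-18.170°) = -0.1842, h₀ = 1.7560 rad.
Bracket: h₀ sin ϕ sin δ + cos ϕ cos δ sin h₀ = 1.7560×-0.48938×-0.31184 + 0.87207×0.95013×0.98289 = 0.267980 + 0.814403 = 1.082383.
Q̄ = (S_0/π) × [bracket] = (1361/π) × 1.082383 = 468.9 W/m².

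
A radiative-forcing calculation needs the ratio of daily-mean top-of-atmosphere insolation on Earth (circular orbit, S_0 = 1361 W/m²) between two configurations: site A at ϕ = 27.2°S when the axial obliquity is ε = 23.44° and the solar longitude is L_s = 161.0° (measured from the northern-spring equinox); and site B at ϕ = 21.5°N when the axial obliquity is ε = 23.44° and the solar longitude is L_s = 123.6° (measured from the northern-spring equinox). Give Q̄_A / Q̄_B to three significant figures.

— Configuration A (ϕ=-27.2°):
Solar declination: sin δ = sin ε · sin L_s = sin 23.44° × sin 161.0° = 0.12951, so δ = +7.441°.
cos h₀ = −tan(-27.2°) tan(+7.441°) = 0.0671, h₀ = 1.5036 rad.
Bracket: h₀ sin ϕ sin δ + cos ϕ cos δ sin h₀ = 1.5036×-0.45710×0.12951 + 0.88942×0.99158×0.99774 = -0.089012 + 0.879938 = 0.790926.
Q̄ = (S_0/π) × [bracket] = (1361/π) × 0.790926 = 342.64 W/m².
— Configuration B (ϕ=+21.5°):
Solar declination: sin δ = sin ε · sin L_s = sin 23.44° × sin 123.6° = 0.33133, so δ = +19.349°.
cos h₀ = −tan(+21.5°) tan(+19.349°) = -0.1383, h₀ = 1.7096 rad.
Bracket: h₀ sin ϕ sin δ + cos ϕ cos δ sin h₀ = 1.7096×0.36650×0.33133 + 0.93042×0.94352×0.99039 = 0.207601 + 0.869434 = 1.077035.
Q̄ = (S_0/π) × [bracket] = (1361/π) × 1.077035 = 466.59 W/m².
Ratio Q̄_A / Q̄_B = 342.64 / 466.59 = 0.7343.

Q̄_A / Q̄_B ≈ 0.734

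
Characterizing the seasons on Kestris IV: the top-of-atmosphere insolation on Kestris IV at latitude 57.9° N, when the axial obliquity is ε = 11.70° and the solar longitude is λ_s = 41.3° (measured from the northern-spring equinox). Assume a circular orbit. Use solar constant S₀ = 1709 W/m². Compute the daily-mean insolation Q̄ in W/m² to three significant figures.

Solar declination: sin δ = sin ε · sin λ_s = sin 11.70° × sin 41.3° = 0.13384, so δ = +7.692°.
cos H₀ = −tan(+57.9°) tan(+7.692°) = -0.2153, H₀ = 1.7878 rad.
Bracket: H₀ sin φ sin δ + cos φ cos δ sin H₀ = 1.7878×0.84712×0.13384 + 0.53140×0.99100×0.97655 = 0.202698 + 0.514268 = 0.716966.
Q̄ = (S₀/π) × [bracket] = (1709/π) × 0.716966 = 390.0 W/m².

Q̄ ≈ 390 W/m²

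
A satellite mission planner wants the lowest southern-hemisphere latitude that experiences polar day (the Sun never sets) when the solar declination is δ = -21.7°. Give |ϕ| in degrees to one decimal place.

|ϕ| = 68.3°

Polar day requires cos h₀ = −tan ϕ tan δ ≤ −1, i.e. tan ϕ tan δ ≥ 1.
The boundary is |tan ϕ| · |tan δ| = 1, so |ϕ| = 90° − |δ| = 90° − 21.7° = 68.3° in the southern hemisphere.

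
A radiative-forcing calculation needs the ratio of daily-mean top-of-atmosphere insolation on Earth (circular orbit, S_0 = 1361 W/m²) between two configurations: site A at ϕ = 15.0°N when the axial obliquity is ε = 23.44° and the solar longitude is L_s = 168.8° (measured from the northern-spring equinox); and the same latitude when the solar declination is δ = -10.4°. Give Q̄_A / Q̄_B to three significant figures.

— Configuration A (ϕ=+15.0°):
Solar declination: sin δ = sin ε · sin L_s = sin 23.44° × sin 168.8° = 0.07726, so δ = +4.431°.
cos h₀ = −tan(+15.0°) tan(+4.431°) = -0.0208, h₀ = 1.5916 rad.
Bracket: h₀ sin ϕ sin δ + cos ϕ cos δ sin h₀ = 1.5916×0.25882×0.07726 + 0.96593×0.99701×0.99978 = 0.031826 + 0.962830 = 0.994656.
Q̄ = (S_0/π) × [bracket] = (1361/π) × 0.994656 = 430.90 W/m².
— Configuration B (ϕ=+15.0°):
cos h₀ = −tan(+15.0°) tan(-10.400°) = 0.0492, h₀ = 1.5216 rad.
Bracket: h₀ sin ϕ sin δ + cos ϕ cos δ sin h₀ = 1.5216×0.25882×-0.18052 + 0.96593×0.98357×0.99879 = -0.071092 + 0.948910 = 0.877818.
Q̄ = (S_0/π) × [bracket] = (1361/π) × 0.877818 = 380.29 W/m².
Ratio Q̄_A / Q̄_B = 430.90 / 380.29 = 1.133.

Q̄_A / Q̄_B ≈ 1.13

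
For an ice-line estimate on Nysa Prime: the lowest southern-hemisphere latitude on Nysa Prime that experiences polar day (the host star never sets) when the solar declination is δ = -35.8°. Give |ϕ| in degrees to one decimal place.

|ϕ| = 54.2°

Polar day requires cos h₀ = −tan ϕ tan δ ≤ −1, i.e. tan ϕ tan δ ≥ 1.
The boundary is |tan ϕ| · |tan δ| = 1, so |ϕ| = 90° − |δ| = 90° − 35.8° = 54.2° in the southern hemisphere.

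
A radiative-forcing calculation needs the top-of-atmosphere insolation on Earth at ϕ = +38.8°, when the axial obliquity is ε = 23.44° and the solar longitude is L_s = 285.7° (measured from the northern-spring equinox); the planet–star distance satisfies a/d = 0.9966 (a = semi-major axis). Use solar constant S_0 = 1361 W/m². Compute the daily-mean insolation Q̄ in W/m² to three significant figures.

Solar declination: sin δ = sin ε · sin L_s = sin 23.44° × sin 285.7° = -0.38295, so δ = -22.516°.
cos h₀ = −tan(+38.8°) tan(-22.516°) = 0.3333, h₀ = 1.2310 rad.
Bracket: h₀ sin ϕ sin δ + cos ϕ cos δ sin h₀ = 1.2310×0.62660×-0.38295 + 0.77934×0.92377×0.94282 = -0.295386 + 0.678765 = 0.383379.
Inverse-square distance factor (a/d)² = 0.9966² = 0.993212.
Q̄ = (S_0/π) × 0.993212 × [bracket] = (1361/π) × 0.993212 × 0.383379 = 165.0 W/m².

Q̄ ≈ 165 W/m²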